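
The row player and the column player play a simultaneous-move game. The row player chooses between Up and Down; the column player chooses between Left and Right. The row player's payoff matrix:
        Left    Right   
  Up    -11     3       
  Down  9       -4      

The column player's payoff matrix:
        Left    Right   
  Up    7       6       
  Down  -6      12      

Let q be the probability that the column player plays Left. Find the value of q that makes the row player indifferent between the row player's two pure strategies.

Set the row player's expected payoff from Up equal to that from Down:
  the row player's payoff from Up: q·(-11) + (1−q)·3 = -14q + 3
  the row player's payoff from Down: q·9 + (1−q)·(-4) = 13q - 4
  -14q + 3 = 13q - 4  ⇒  -27q = -7  ⇒  q = 7/27.

q = 7/27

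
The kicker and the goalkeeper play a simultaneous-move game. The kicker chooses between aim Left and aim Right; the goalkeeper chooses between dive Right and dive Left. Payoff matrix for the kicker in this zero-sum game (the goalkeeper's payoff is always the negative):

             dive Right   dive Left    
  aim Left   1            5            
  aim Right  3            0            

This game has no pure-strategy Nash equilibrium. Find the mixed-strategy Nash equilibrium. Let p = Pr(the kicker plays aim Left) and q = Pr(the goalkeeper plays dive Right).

p = 3/7, q = 5/7

The kicker's mix must leave the goalkeeper indifferent between dive Right and dive Left.
  the goalkeeper's payoff to dive Right: p·(-1) + (1−p)·(-3) = 2p - 3
  the goalkeeper's payoff to dive Left: p·(-5) + (1−p)·0 = -5p
  2p - 3 = -5p  ⇒  7p = 3  ⇒  p = 3/7.
Set the kicker's expected payoff from aim Left equal to that from aim Right:
  the kicker's payoff to aim Left: q·1 + (1−q)·5 = -4q + 5
  the kicker's payoff to aim Right: q·3 + (1−q)·0 = 3q
  -4q + 5 = 3q  ⇒  -7q = -5  ⇒  q = 5/7.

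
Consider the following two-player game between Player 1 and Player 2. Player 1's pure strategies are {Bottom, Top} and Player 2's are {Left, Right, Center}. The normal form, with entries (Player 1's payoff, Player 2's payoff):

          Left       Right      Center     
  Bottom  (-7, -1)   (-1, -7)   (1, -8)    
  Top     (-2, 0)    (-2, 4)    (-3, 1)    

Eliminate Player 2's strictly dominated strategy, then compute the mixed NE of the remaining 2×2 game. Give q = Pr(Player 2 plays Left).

Player 2's strategy Center is strictly dominated by Right: -7 > -8 and 4 > 1. Eliminate Center.
In a mixed equilibrium Player 1 is indifferent between Bottom and Top; this condition fixes q.
  Player 1's payoff from Bottom: q·(-7) + (1−q)·(-1) = -6q - 1
  Player 1's payoff from Top: q·(-2) + (1−q)·(-2) = -2
  -6q - 1 = -2  ⇒  -6q = -1  ⇒  q = 1/6.

q = 1/6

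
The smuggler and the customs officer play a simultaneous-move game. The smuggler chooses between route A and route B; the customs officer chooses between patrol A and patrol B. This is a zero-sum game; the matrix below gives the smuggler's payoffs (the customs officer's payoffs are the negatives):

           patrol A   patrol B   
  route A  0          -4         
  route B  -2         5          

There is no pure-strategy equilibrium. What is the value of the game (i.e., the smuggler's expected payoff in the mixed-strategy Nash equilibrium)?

For the smuggler to be willing to mix, the smuggler must be indifferent between route A and route B, which pins down the customs officer's mix.
  the smuggler's payoff from route A: q·0 + (1−q)·(-4) = 4q - 4
  the smuggler's payoff from route B: q·(-2) + (1−q)·5 = -7q + 5
  4q - 4 = -7q + 5  ⇒  11q = 9  ⇒  q = 9/11.
The value is the smuggler's expected payoff against this mix (using route A): (9/11)·0 + (2/11)·(-4) = -8/11.

v = -8/11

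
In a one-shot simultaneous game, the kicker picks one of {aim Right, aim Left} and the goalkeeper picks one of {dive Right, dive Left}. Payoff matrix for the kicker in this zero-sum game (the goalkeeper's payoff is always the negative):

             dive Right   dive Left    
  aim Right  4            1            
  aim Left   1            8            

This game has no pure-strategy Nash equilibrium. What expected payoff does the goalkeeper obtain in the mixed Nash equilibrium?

-31/10

The goalkeeper's indifference between dive Right and dive Left determines the kicker's mixing probability p:
  the goalkeeper's payoff to dive Right: p·(-4) + (1−p)·(-1) = -3p - 1
  the goalkeeper's payoff to dive Left: p·(-1) + (1−p)·(-8) = 7p - 8
  -3p - 1 = 7p - 8  ⇒  -10p = -7  ⇒  p = 7/10.
At equilibrium the goalkeeper is indifferent across columns, so the goalkeeper's payoff equals the payoff from dive Right: (7/10)·(-4) + (3/10)·(-1) = -31/10.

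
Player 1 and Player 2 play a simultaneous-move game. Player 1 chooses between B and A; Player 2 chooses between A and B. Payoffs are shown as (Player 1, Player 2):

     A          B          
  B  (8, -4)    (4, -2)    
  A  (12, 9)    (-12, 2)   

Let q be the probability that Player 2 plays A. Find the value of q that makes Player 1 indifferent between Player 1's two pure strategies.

q = 4/5

Player 2's mix must leave Player 1 indifferent between B and A.
  Player 1's expected payoff from B: q·8 + (1−q)·4 = 4q + 4
  Player 1's expected payoff from A: q·12 + (1−q)·(-12) = 24q - 12
  4q + 4 = 24q - 12  ⇒  -20q = -16  ⇒  q = 4/5.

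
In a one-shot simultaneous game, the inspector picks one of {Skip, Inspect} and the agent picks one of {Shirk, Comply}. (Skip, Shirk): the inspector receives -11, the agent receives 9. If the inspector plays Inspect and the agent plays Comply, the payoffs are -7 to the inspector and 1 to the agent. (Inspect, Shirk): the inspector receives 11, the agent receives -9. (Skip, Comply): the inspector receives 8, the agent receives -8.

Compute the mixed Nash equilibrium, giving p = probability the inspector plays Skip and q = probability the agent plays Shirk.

In a mixed equilibrium the agent is indifferent between Shirk and Comply; this condition fixes p.
  the agent's payoff to Shirk: p·9 + (1−p)·(-9) = 18p - 9
  the agent's payoff to Comply: p·(-8) + (1−p)·1 = -9p + 1
  18p - 9 = -9p + 1  ⇒  27p = 10  ⇒  p = 10/27.
The inspector's indifference between Skip and Inspect determines the agent's mixing probability q:
  the inspector's payoff from Skip: q·(-11) + (1−q)·8 = -19q + 8
  the inspector's payoff from Inspect: q·11 + (1−q)·(-7) = 18q - 7
  -19q + 8 = 18q - 7  ⇒  -37q = -15  ⇒  q = 15/37.

p = 10/27, q = 15/37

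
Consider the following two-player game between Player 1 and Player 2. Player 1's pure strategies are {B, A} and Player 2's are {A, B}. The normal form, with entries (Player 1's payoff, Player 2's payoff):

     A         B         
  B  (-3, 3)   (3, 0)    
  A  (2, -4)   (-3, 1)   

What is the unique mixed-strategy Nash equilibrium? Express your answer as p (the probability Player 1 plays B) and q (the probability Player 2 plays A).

In a mixed equilibrium Player 2 is indifferent between A and B; this condition fixes p.
  Player 2's payoff to A: p·3 + (1−p)·(-4) = 7p - 4
  Player 2's payoff to B: p·0 + (1−p)·1 = -p + 1
  7p - 4 = -p + 1  ⇒  8p = 5  ⇒  p = 5/8.
In a mixed equilibrium Player 1 is indifferent between B and A; this condition fixes q.
  Player 1's payoff to B: q·(-3) + (1−q)·3 = -6q + 3
  Player 1's payoff to A: q·2 + (1−q)·(-3) = 5q - 3
  -6q + 3 = 5q - 3  ⇒  -11q = -6  ⇒  q = 6/11.

p = 5/8, q = 6/11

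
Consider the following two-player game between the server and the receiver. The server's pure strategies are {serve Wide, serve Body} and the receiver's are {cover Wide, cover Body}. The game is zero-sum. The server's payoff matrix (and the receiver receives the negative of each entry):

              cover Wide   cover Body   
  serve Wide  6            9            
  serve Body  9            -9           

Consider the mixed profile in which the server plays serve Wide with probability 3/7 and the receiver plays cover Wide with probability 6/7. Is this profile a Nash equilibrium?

No

Given the server's mix p = 3/7, the receiver's payoff from cover Wide is -54/7 but from cover Body is 9/7. The receiver strictly prefers cover Body, so the receiver would not mix.
So the proposed profile is not a Nash equilibrium.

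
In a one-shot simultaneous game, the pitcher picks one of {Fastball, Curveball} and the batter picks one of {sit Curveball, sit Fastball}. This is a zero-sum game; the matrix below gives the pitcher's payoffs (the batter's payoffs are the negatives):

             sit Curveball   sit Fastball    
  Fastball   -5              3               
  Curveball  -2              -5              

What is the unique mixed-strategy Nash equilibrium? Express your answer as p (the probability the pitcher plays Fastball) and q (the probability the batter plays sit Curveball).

The pitcher's mix must leave the batter indifferent between sit Curveball and sit Fastball.
  the batter's payoff to sit Curveball: p·5 + (1−p)·2 = 3p + 2
  the batter's payoff to sit Fastball: p·(-3) + (1−p)·5 = -8p + 5
  3p + 2 = -8p + 5  ⇒  11p = 3  ⇒  p = 3/11.
For the pitcher to be willing to mix, the pitcher must be indifferent between Fastball and Curveball, which pins down the batter's mix.
  the pitcher's payoff to Fastball: q·(-5) + (1−q)·3 = -8q + 3
  the pitcher's payoff to Curveball: q·(-2) + (1−q)·(-5) = 3q - 5
  -8q + 3 = 3q - 5  ⇒  -11q = -8  ⇒  q = 8/11.

p = 3/11, q = 8/11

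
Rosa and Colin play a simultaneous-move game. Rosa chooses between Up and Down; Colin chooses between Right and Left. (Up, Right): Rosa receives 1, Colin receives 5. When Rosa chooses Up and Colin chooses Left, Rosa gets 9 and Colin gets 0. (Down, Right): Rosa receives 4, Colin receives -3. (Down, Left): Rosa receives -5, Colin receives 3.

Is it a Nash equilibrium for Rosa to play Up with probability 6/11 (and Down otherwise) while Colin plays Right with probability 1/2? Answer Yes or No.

Given Colin's mix q = 1/2, Rosa's payoff from Up is 5 but from Down is -1/2. Rosa strictly prefers Up, so Rosa would not mix.
So the proposed profile is not a Nash equilibrium.

No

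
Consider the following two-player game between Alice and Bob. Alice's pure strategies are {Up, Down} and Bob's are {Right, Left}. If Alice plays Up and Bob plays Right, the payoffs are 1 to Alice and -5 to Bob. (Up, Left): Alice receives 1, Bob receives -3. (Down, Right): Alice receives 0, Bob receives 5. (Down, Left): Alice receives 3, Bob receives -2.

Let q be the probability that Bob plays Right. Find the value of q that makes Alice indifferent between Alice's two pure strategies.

Set Alice's expected payoff from Up equal to that from Down:
  Alice's payoff from Up: q·1 + (1−q)·1 = 1
  Alice's payoff from Down: q·0 + (1−q)·3 = -3q + 3
  1 = -3q + 3  ⇒  3q = 2  ⇒  q = 2/3.

q = 2/3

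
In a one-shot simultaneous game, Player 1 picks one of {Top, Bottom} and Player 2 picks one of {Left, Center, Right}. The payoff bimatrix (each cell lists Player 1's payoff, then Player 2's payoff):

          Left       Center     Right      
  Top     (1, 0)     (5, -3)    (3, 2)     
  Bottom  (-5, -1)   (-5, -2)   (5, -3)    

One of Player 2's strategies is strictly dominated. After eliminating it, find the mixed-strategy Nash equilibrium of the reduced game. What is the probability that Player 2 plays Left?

q = 1/4

Player 2's strategy Center is strictly dominated by Left: 0 > -3 and -1 > -2. Eliminate Center.
Set Player 1's expected payoff from Top equal to that from Bottom:
  Player 1's expected payoff from Top: q·1 + (1−q)·3 = -2q + 3
  Player 1's expected payoff from Bottom: q·(-5) + (1−q)·5 = -10q + 5
  -2q + 3 = -10q + 5  ⇒  8q = 2  ⇒  q = 1/4.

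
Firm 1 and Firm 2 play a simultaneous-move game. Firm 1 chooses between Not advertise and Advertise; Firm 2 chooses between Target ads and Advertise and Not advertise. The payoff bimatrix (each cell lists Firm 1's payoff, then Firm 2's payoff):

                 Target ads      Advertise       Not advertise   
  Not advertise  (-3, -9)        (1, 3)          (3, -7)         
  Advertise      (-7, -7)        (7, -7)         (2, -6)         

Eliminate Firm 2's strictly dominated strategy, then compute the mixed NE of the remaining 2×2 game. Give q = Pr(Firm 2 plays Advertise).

Firm 2's strategy Target ads is strictly dominated by Not advertise: -7 > -9 and -6 > -7. Eliminate Target ads.
Set Firm 1's expected payoff from Not advertise equal to that from Advertise:
  Firm 1's payoff to Not advertise: q·1 + (1−q)·3 = -2q + 3
  Firm 1's payoff to Advertise: q·7 + (1−q)·2 = 5q + 2
  -2q + 3 = 5q + 2  ⇒  -7q = -1  ⇒  q = 1/7.

q = 1/7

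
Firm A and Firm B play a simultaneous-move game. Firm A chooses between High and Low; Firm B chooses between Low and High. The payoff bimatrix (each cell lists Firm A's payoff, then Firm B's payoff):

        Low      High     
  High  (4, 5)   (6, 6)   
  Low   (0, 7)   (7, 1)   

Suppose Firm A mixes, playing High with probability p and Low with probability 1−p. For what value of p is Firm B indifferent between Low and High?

Firm A's mix must leave Firm B indifferent between Low and High.
  Firm B's payoff to Low: p·5 + (1−p)·7 = -2p + 7
  Firm B's payoff to High: p·6 + (1−p)·1 = 5p + 1
  -2p + 7 = 5p + 1  ⇒  -7p = -6  ⇒  p = 6/7.

p = 6/7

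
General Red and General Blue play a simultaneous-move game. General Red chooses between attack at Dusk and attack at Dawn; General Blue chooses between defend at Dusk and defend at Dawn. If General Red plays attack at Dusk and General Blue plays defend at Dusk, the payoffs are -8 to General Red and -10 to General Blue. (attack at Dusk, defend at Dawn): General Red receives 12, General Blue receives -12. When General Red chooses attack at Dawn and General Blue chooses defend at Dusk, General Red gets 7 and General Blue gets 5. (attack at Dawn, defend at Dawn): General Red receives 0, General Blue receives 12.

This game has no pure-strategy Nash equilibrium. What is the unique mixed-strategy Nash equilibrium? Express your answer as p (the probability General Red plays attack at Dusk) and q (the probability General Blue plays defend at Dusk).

p = 7/9, q = 4/9

In a mixed equilibrium General Blue is indifferent between defend at Dusk and defend at Dawn; this condition fixes p.
  General Blue's payoff from defend at Dusk: p·(-10) + (1−p)·5 = -15p + 5
  General Blue's payoff from defend at Dawn: p·(-12) + (1−p)·12 = -24p + 12
  -15p + 5 = -24p + 12  ⇒  9p = 7  ⇒  p = 7/9.
General Red's indifference between attack at Dusk and attack at Dawn determines General Blue's mixing probability q:
  General Red's expected payoff from attack at Dusk: q·(-8) + (1−q)·12 = -20q + 12
  General Red's expected payoff from attack at Dawn: q·7 + (1−q)·0 = 7q
  -20q + 12 = 7q  ⇒  -27q = -12  ⇒  q = 4/9.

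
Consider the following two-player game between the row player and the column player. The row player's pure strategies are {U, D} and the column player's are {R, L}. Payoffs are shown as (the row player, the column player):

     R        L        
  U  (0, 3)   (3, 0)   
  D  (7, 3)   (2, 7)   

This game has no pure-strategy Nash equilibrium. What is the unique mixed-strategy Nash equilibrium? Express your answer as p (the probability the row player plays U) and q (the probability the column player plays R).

p = 4/7, q = 1/8

For the column player to be willing to mix, the column player must be indifferent between R and L, which pins down the row player's mix.
  the column player's expected payoff from R: p·3 + (1−p)·3 = 3
  the column player's expected payoff from L: p·0 + (1−p)·7 = -7p + 7
  3 = -7p + 7  ⇒  7p = 4  ⇒  p = 4/7.
The row player's indifference between U and D determines the column player's mixing probability q:
  the row player's payoff to U: q·0 + (1−q)·3 = -3q + 3
  the row player's payoff to D: q·7 + (1−q)·2 = 5q + 2
  -3q + 3 = 5q + 2  ⇒  -8q = -1  ⇒  q = 1/8.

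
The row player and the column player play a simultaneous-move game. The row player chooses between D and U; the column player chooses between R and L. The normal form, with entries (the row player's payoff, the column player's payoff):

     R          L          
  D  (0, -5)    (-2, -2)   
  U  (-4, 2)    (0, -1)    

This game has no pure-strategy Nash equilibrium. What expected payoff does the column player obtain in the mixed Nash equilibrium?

-3/2

The column player's indifference between R and L determines the row player's mixing probability p:
  the column player's payoff to R: p·(-5) + (1−p)·2 = -7p + 2
  the column player's payoff to L: p·(-2) + (1−p)·(-1) = -p - 1
  -7p + 2 = -p - 1  ⇒  -6p = -3  ⇒  p = 1/2.
At equilibrium the column player is indifferent across columns, so the column player's payoff equals the payoff from R: (1/2)·(-5) + (1/2)·2 = -3/2.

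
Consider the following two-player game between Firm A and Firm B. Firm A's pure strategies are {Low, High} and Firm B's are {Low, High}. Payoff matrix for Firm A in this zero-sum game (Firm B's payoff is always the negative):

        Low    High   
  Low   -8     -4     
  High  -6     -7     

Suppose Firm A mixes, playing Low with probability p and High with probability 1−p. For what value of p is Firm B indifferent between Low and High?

Firm B's indifference between Low and High determines Firm A's mixing probability p:
  Firm B's payoff to Low: p·8 + (1−p)·6 = 2p + 6
  Firm B's payoff to High: p·4 + (1−p)·7 = -3p + 7
  2p + 6 = -3p + 7  ⇒  5p = 1  ⇒  p = 1/5.

p = 1/5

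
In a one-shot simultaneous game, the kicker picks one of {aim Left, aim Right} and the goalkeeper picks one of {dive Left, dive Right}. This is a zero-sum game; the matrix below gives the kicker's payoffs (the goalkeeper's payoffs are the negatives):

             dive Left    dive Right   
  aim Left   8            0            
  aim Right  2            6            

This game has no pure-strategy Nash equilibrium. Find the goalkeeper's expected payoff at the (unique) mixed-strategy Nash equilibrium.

The kicker's mix must leave the goalkeeper indifferent between dive Left and dive Right.
  the goalkeeper's payoff from dive Left: p·(-8) + (1−p)·(-2) = -6p - 2
  the goalkeeper's payoff from dive Right: p·0 + (1−p)·(-6) = 6p - 6
  -6p - 2 = 6p - 6  ⇒  -12p = -4  ⇒  p = 1/3.
At equilibrium the goalkeeper is indifferent across columns, so the goalkeeper's payoff equals the payoff from dive Left: (1/3)·(-8) + (2/3)·(-2) = -4.

-4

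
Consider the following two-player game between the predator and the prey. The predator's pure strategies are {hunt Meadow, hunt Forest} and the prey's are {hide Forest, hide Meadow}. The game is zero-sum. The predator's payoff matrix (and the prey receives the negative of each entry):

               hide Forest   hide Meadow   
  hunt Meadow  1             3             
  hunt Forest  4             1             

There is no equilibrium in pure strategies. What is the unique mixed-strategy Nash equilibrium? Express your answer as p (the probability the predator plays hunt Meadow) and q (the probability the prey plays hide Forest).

p = 3/5, q = 2/5

The prey's indifference between hide Forest and hide Meadow determines the predator's mixing probability p:
  the prey's payoff from hide Forest: p·(-1) + (1−p)·(-4) = 3p - 4
  the prey's payoff from hide Meadow: p·(-3) + (1−p)·(-1) = -2p - 1
  3p - 4 = -2p - 1  ⇒  5p = 3  ⇒  p = 3/5.
For the predator to be willing to mix, the predator must be indifferent between hunt Meadow and hunt Forest, which pins down the prey's mix.
  the predator's expected payoff from hunt Meadow: q·1 + (1−q)·3 = -2q + 3
  the predator's expected payoff from hunt Forest: q·4 + (1−q)·1 = 3q + 1
  -2q + 3 = 3q + 1  ⇒  -5q = -2  ⇒  q = 2/5.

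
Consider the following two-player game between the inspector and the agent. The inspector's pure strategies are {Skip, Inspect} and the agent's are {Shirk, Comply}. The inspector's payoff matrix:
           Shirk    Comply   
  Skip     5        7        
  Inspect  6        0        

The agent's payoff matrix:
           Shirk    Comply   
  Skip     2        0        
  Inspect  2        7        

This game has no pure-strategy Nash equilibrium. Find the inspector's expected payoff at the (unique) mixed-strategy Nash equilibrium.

21/4

In a mixed equilibrium the inspector is indifferent between Skip and Inspect; this condition fixes q.
  the inspector's payoff to Skip: q·5 + (1−q)·7 = -2q + 7
  the inspector's payoff to Inspect: q·6 + (1−q)·0 = 6q
  -2q + 7 = 6q  ⇒  -8q = -7  ⇒  q = 7/8.
At equilibrium the inspector is indifferent across rows, so the inspector's payoff equals the payoff from Skip: (7/8)·5 + (1/8)·7 = 21/4.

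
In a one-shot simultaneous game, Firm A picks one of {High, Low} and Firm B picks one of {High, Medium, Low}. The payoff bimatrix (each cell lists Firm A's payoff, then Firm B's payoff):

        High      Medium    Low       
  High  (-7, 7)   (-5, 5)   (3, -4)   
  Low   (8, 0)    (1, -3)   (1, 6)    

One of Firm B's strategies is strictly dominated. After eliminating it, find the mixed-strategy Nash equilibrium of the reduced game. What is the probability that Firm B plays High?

Firm B's strategy Medium is strictly dominated by High: 7 > 5 and 0 > -3. Eliminate Medium.
In a mixed equilibrium Firm A is indifferent between High and Low; this condition fixes q.
  Firm A's payoff from High: q·(-7) + (1−q)·3 = -10q + 3
  Firm A's payoff from Low: q·8 + (1−q)·1 = 7q + 1
  -10q + 3 = 7q + 1  ⇒  -17q = -2  ⇒  q = 2/17.

q = 2/17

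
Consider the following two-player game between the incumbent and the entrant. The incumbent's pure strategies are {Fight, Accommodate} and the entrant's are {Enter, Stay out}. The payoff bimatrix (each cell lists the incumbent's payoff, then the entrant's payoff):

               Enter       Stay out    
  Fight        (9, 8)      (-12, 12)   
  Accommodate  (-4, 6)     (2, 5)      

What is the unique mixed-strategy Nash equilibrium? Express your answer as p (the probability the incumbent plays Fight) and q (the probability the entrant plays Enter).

The incumbent's mix must leave the entrant indifferent between Enter and Stay out.
  the entrant's payoff from Enter: p·8 + (1−p)·6 = 2p + 6
  the entrant's payoff from Stay out: p·12 + (1−p)·5 = 7p + 5
  2p + 6 = 7p + 5  ⇒  -5p = -1  ⇒  p = 1/5.
In a mixed equilibrium the incumbent is indifferent between Fight and Accommodate; this condition fixes q.
  the incumbent's payoff from Fight: q·9 + (1−q)·(-12) = 21q - 12
  the incumbent's payoff from Accommodate: q·(-4) + (1−q)·2 = -6q + 2
  21q - 12 = -6q + 2  ⇒  27q = 14  ⇒  q = 14/27.

p = 1/5, q = 14/27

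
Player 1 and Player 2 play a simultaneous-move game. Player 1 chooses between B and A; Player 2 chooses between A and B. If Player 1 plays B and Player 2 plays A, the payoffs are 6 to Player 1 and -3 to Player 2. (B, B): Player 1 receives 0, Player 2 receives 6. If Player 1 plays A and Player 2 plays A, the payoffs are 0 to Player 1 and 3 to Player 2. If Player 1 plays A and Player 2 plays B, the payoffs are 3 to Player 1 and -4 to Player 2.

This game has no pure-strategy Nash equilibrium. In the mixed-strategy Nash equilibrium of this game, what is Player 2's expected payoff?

In a mixed equilibrium Player 2 is indifferent between A and B; this condition fixes p.
  Player 2's payoff to A: p·(-3) + (1−p)·3 = -6p + 3
  Player 2's payoff to B: p·6 + (1−p)·(-4) = 10p - 4
  -6p + 3 = 10p - 4  ⇒  -16p = -7  ⇒  p = 7/16.
At equilibrium Player 2 is indifferent across columns, so Player 2's payoff equals the payoff from A: (7/16)·(-3) + (9/16)·3 = 3/8.

3/8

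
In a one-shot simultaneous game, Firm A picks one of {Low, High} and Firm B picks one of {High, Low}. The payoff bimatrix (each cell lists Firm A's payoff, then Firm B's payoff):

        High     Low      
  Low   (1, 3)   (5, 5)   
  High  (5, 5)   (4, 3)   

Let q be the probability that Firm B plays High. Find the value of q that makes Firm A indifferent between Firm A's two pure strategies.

Firm A's indifference between Low and High determines Firm B's mixing probability q:
  Firm A's payoff to Low: q·1 + (1−q)·5 = -4q + 5
  Firm A's payoff to High: q·5 + (1−q)·4 = q + 4
  -4q + 5 = q + 4  ⇒  -5q = -1  ⇒  q = 1/5.

q = 1/5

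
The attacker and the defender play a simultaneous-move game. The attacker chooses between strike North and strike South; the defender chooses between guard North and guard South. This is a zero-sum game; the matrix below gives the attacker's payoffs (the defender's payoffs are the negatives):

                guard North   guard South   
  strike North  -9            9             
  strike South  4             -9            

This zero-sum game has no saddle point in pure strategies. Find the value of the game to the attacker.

Set the attacker's expected payoff from strike North equal to that from strike South:
  the attacker's payoff from strike North: q·(-9) + (1−q)·9 = -18q + 9
  the attacker's payoff from strike South: q·4 + (1−q)·(-9) = 13q - 9
  -18q + 9 = 13q - 9  ⇒  -31q = -18  ⇒  q = 18/31.
The value is the attacker's expected payoff against this mix (using strike North): (18/31)·(-9) + (13/31)·9 = -45/31.

v = -45/31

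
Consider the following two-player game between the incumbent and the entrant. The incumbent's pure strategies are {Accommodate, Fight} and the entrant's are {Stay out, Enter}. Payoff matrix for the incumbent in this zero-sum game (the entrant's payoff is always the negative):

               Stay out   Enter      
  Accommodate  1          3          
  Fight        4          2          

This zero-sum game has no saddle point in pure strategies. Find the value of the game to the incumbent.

v = 5/2

For the incumbent to be willing to mix, the incumbent must be indifferent between Accommodate and Fight, which pins down the entrant's mix.
  the incumbent's expected payoff from Accommodate: q·1 + (1−q)·3 = -2q + 3
  the incumbent's expected payoff from Fight: q·4 + (1−q)·2 = 2q + 2
  -2q + 3 = 2q + 2  ⇒  -4q = -1  ⇒  q = 1/4.
The value is the incumbent's expected payoff against this mix (using Accommodate): (1/4)·1 + (3/4)·3 = 5/2.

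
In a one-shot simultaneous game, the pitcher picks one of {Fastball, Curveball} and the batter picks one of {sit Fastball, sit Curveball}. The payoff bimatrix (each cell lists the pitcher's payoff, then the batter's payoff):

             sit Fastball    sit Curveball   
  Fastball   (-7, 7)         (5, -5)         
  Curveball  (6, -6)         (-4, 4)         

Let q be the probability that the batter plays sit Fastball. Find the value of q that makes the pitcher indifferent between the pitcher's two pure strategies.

Set the pitcher's expected payoff from Fastball equal to that from Curveball:
  the pitcher's payoff to Fastball: q·(-7) + (1−q)·5 = -12q + 5
  the pitcher's payoff to Curveball: q·6 + (1−q)·(-4) = 10q - 4
  -12q + 5 = 10q - 4  ⇒  -22q = -9  ⇒  q = 9/22.

q = 9/22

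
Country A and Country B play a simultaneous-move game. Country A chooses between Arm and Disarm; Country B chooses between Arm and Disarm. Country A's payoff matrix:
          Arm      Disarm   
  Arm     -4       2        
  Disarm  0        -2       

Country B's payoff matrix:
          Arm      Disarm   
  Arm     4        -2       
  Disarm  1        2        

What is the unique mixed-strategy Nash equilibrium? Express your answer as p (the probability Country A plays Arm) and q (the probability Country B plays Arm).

p = 1/7, q = 1/2

For Country B to be willing to mix, Country B must be indifferent between Arm and Disarm, which pins down Country A's mix.
  Country B's payoff from Arm: p·4 + (1−p)·1 = 3p + 1
  Country B's payoff from Disarm: p·(-2) + (1−p)·2 = -4p + 2
  3p + 1 = -4p + 2  ⇒  7p = 1  ⇒  p = 1/7.
Country A's indifference between Arm and Disarm determines Country B's mixing probability q:
  Country A's payoff from Arm: q·(-4) + (1−q)·2 = -6q + 2
  Country A's payoff from Disarm: q·0 + (1−q)·(-2) = 2q - 2
  -6q + 2 = 2q - 2  ⇒  -8q = -4  ⇒  q = 1/2.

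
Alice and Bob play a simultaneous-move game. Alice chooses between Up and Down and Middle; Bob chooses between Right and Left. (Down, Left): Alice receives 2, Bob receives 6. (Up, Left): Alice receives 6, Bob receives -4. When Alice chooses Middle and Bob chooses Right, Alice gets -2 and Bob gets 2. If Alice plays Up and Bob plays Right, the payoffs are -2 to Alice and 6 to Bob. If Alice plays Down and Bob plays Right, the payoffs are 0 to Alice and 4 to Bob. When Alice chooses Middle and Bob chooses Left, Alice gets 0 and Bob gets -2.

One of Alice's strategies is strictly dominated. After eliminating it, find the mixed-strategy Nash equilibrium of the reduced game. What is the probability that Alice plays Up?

p = 1/6

Alice's strategy Middle is strictly dominated by Down: 0 > -2 and 2 > 0. Eliminate Middle.
Set Bob's expected payoff from Right equal to that from Left:
  Bob's payoff from Right: p·6 + (1−p)·4 = 2p + 4
  Bob's payoff from Left: p·(-4) + (1−p)·6 = -10p + 6
  2p + 4 = -10p + 6  ⇒  12p = 2  ⇒  p = 1/6.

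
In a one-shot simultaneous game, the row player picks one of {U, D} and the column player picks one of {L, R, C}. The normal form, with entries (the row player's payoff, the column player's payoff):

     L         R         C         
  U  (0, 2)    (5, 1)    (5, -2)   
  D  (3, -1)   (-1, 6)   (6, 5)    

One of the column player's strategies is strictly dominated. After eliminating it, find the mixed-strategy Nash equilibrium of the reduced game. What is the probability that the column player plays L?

The column player's strategy C is strictly dominated by R: 1 > -2 and 6 > 5. Eliminate C.
Set the row player's expected payoff from U equal to that from D:
  the row player's expected payoff from U: q·0 + (1−q)·5 = -5q + 5
  the row player's expected payoff from D: q·3 + (1−q)·(-1) = 4q - 1
  -5q + 5 = 4q - 1  ⇒  -9q = -6  ⇒  q = 2/3.

q = 2/3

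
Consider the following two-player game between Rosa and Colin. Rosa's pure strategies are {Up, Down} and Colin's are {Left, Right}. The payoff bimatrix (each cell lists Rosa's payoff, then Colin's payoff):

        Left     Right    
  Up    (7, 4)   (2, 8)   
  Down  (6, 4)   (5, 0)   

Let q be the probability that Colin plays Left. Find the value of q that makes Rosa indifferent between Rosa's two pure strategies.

Rosa's indifference between Up and Down determines Colin's mixing probability q:
  Rosa's expected payoff from Up: q·7 + (1−q)·2 = 5q + 2
  Rosa's expected payoff from Down: q·6 + (1−q)·5 = q + 5
  5q + 2 = q + 5  ⇒  4q = 3  ⇒  q = 3/4.

q = 3/4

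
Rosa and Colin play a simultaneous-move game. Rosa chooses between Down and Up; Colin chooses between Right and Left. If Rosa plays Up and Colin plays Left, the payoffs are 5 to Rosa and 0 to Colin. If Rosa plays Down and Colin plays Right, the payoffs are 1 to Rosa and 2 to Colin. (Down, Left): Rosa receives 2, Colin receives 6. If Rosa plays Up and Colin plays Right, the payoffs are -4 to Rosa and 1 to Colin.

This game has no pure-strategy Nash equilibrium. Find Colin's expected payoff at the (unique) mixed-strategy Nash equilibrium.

6/5

Colin's indifference between Right and Left determines Rosa's mixing probability p:
  Colin's payoff to Right: p·2 + (1−p)·1 = p + 1
  Colin's payoff to Left: p·6 + (1−p)·0 = 6p
  p + 1 = 6p  ⇒  -5p = -1  ⇒  p = 1/5.
At equilibrium Colin is indifferent across columns, so Colin's payoff equals the payoff from Right: (1/5)·2 + (4/5)·1 = 6/5.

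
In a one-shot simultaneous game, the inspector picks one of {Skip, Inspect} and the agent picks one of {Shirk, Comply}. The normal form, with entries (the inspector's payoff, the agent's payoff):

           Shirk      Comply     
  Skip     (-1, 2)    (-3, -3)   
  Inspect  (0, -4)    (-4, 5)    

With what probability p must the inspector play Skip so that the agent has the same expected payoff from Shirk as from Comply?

p = 9/14

In a mixed equilibrium the agent is indifferent between Shirk and Comply; this condition fixes p.
  the agent's expected payoff from Shirk: p·2 + (1−p)·(-4) = 6p - 4
  the agent's expected payoff from Comply: p·(-3) + (1−p)·5 = -8p + 5
  6p - 4 = -8p + 5  ⇒  14p = 9  ⇒  p = 9/14.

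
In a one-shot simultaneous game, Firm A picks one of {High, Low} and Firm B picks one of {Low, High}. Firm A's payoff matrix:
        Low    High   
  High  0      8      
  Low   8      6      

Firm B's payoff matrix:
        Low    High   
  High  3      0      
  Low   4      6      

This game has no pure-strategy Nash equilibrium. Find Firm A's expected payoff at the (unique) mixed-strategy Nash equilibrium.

32/5

Firm B's mix must leave Firm A indifferent between High and Low.
  Firm A's payoff from High: q·0 + (1−q)·8 = -8q + 8
  Firm A's payoff from Low: q·8 + (1−q)·6 = 2q + 6
  -8q + 8 = 2q + 6  ⇒  -10q = -2  ⇒  q = 1/5.
At equilibrium Firm A is indifferent across rows, so Firm A's payoff equals the payoff from High: (1/5)·0 + (4/5)·8 = 32/5.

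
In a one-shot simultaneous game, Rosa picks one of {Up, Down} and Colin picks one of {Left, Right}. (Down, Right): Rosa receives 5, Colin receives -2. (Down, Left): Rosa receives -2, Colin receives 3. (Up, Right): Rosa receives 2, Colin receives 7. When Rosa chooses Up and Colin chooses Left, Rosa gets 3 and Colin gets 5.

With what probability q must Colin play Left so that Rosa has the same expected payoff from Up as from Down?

Set Rosa's expected payoff from Up equal to that from Down:
  Rosa's payoff from Up: q·3 + (1−q)·2 = q + 2
  Rosa's payoff from Down: q·(-2) + (1−q)·5 = -7q + 5
  q + 2 = -7q + 5  ⇒  8q = 3  ⇒  q = 3/8.

q = 3/8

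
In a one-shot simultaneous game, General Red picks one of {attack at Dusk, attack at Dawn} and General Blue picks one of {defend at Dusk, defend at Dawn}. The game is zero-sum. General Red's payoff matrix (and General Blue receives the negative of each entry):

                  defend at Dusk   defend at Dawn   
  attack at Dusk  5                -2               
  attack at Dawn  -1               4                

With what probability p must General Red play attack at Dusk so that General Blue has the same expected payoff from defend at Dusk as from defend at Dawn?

Set General Blue's expected payoff from defend at Dusk equal to that from defend at Dawn:
  General Blue's payoff from defend at Dusk: p·(-5) + (1−p)·1 = -6p + 1
  General Blue's payoff from defend at Dawn: p·2 + (1−p)·(-4) = 6p - 4
  -6p + 1 = 6p - 4  ⇒  -12p = -5  ⇒  p = 5/12.

p = 5/12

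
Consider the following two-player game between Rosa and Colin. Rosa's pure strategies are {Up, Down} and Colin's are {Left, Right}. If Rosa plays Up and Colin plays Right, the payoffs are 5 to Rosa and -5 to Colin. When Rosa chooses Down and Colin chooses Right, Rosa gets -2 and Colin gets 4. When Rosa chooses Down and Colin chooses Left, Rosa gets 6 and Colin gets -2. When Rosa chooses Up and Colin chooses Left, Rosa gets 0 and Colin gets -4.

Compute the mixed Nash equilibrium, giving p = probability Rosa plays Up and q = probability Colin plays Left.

Rosa's mix must leave Colin indifferent between Left and Right.
  Colin's payoff to Left: p·(-4) + (1−p)·(-2) = -2p - 2
  Colin's payoff to Right: p·(-5) + (1−p)·4 = -9p + 4
  -2p - 2 = -9p + 4  ⇒  7p = 6  ⇒  p = 6/7.
Set Rosa's expected payoff from Up equal to that from Down:
  Rosa's payoff to Up: q·0 + (1−q)·5 = -5q + 5
  Rosa's payoff to Down: q·6 + (1−q)·(-2) = 8q - 2
  -5q + 5 = 8q - 2  ⇒  -13q = -7  ⇒  q = 7/13.

p = 6/7, q = 7/13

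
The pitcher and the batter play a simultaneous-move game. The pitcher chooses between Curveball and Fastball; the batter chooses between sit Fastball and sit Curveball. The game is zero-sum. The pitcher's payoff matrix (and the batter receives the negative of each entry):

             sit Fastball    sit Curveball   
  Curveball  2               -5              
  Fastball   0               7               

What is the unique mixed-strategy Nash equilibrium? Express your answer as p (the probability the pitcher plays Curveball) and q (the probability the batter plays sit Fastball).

p = 1/2, q = 6/7

In a mixed equilibrium the batter is indifferent between sit Fastball and sit Curveball; this condition fixes p.
  the batter's payoff from sit Fastball: p·(-2) + (1−p)·0 = -2p
  the batter's payoff from sit Curveball: p·5 + (1−p)·(-7) = 12p - 7
  -2p = 12p - 7  ⇒  -14p = -7  ⇒  p = 1/2.
The pitcher's indifference between Curveball and Fastball determines the batter's mixing probability q:
  the pitcher's expected payoff from Curveball: q·2 + (1−q)·(-5) = 7q - 5
  the pitcher's expected payoff from Fastball: q·0 + (1−q)·7 = -7q + 7
  7q - 5 = -7q + 7  ⇒  14q = 12  ⇒  q = 6/7.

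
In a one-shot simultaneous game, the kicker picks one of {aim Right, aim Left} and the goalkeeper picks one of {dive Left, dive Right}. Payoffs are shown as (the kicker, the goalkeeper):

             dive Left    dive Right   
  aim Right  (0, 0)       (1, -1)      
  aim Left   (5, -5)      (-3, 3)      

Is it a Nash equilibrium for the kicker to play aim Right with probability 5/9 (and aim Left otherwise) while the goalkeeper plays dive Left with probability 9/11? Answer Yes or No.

Given the kicker's mix p = 5/9, the goalkeeper's payoff from dive Left is -20/9 but from dive Right is 7/9. The goalkeeper strictly prefers dive Right, so the goalkeeper would not mix.
So the proposed profile is not a Nash equilibrium.

No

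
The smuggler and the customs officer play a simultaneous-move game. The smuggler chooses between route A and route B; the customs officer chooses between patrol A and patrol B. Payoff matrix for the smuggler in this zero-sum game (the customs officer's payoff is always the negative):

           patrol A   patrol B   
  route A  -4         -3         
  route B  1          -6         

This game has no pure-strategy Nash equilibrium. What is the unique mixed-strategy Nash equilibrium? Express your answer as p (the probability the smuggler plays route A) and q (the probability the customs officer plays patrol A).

In a mixed equilibrium the customs officer is indifferent between patrol A and patrol B; this condition fixes p.
  the customs officer's payoff from patrol A: p·4 + (1−p)·(-1) = 5p - 1
  the customs officer's payoff from patrol B: p·3 + (1−p)·6 = -3p + 6
  5p - 1 = -3p + 6  ⇒  8p = 7  ⇒  p = 7/8.
For the smuggler to be willing to mix, the smuggler must be indifferent between route A and route B, which pins down the customs officer's mix.
  the smuggler's expected payoff from route A: q·(-4) + (1−q)·(-3) = -q - 3
  the smuggler's expected payoff from route B: q·1 + (1−q)·(-6) = 7q - 6
  -q - 3 = 7q - 6  ⇒  -8q = -3  ⇒  q = 3/8.

p = 7/8, q = 3/8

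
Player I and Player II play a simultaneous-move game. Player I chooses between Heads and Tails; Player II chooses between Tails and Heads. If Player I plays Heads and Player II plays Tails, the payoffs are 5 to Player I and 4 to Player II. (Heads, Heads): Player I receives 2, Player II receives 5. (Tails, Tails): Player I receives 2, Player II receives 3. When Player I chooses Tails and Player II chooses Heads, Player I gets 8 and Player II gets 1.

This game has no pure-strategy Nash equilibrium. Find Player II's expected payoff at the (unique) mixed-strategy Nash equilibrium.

11/3

Player II's indifference between Tails and Heads determines Player I's mixing probability p:
  Player II's expected payoff from Tails: p·4 + (1−p)·3 = p + 3
  Player II's expected payoff from Heads: p·5 + (1−p)·1 = 4p + 1
  p + 3 = 4p + 1  ⇒  -3p = -2  ⇒  p = 2/3.
At equilibrium Player II is indifferent across columns, so Player II's payoff equals the payoff from Tails: (2/3)·4 + (1/3)·3 = 11/3.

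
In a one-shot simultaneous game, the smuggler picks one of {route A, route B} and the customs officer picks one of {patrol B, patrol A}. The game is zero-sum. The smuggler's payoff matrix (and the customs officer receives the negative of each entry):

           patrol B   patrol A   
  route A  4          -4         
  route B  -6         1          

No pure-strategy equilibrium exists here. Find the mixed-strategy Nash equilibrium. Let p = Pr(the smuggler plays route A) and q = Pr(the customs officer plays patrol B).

The customs officer's indifference between patrol B and patrol A determines the smuggler's mixing probability p:
  the customs officer's payoff from patrol B: p·(-4) + (1−p)·6 = -10p + 6
  the customs officer's payoff from patrol A: p·4 + (1−p)·(-1) = 5p - 1
  -10p + 6 = 5p - 1  ⇒  -15p = -7  ⇒  p = 7/15.
Set the smuggler's expected payoff from route A equal to that from route B:
  the smuggler's payoff to route A: q·4 + (1−q)·(-4) = 8q - 4
  the smuggler's payoff to route B: q·(-6) + (1−q)·1 = -7q + 1
  8q - 4 = -7q + 1  ⇒  15q = 5  ⇒  q = 1/3.

p = 7/15, q = 1/3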